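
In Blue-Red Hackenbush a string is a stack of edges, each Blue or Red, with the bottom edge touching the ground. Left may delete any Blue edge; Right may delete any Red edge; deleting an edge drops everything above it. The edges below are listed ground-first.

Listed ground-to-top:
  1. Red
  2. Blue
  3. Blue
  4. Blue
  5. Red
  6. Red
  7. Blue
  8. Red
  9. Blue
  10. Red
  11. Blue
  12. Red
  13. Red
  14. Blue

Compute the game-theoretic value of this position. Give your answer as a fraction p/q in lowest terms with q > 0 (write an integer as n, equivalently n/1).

Build val(s[:k]) for k = 1..14, string s = Red Blue Blue Blue Red Red Blue Red Blue Red Blue Red Red Blue.
R: Left { — }, Right { 0 } ⇒ simplest -1
RB: Left { -1 }, Right { 0 } ⇒ simplest -1/2
RBB: Left { -1; -1/2 }, Right { 0 } ⇒ simplest -1/4
RBBB: Left { -1; -1/2; -1/4 }, Right { 0 } ⇒ simplest -1/8
RBBBR: Left { -1; -1/2; -1/4 }, Right { -1/8; 0 } ⇒ simplest -3/16
RBBBRR: Left { -1; -1/2; -1/4 }, Right { -3/16; -1/8; 0 } ⇒ simplest -7/32
RBBBRRB: Left { -1; -1/2; -1/4; -7/32 }, Right { -3/16; -1/8; 0 } ⇒ simplest -13/64
RBBBRRBR: Left { -1; -1/2; -1/4; -7/32 }, Right { -13/64; -3/16; -1/8; 0 } ⇒ simplest -27/128
RBBBRRBRB: Left { -1; -1/2; -1/4; -7/32; -27/128 }, Right { -13/64; -3/16; -1/8; 0 } ⇒ simplest -53/256
RBBBRRBRBR: Left { -1; -1/2; -1/4; -7/32; -27/128 }, Right { -53/256; -13/64; -3/16; -1/8; 0 } ⇒ simplest -107/512
RBBBRRBRBRB: Left { -1; -1/2; -1/4; -7/32; -27/128; -107/512 }, Right { -53/256; -13/64; -3/16; -1/8; 0 } ⇒ simplest -213/1024
RBBBRRBRBRBR: Left { -1; -1/2; -1/4; -7/32; -27/128; -107/512 }, Right { -213/1024; -53/256; -13/64; -3/16; -1/8; 0 } ⇒ simplest -427/2048
RBBBRRBRBRBRR: Left { -1; -1/2; -1/4; -7/32; -27/128; -107/512 }, Right { -427/2048; -213/1024; -53/256; -13/64; -3/16; -1/8; 0 } ⇒ simplest -855/4096
RBBBRRBRBRBRRB: Left { -1; -1/2; -1/4; -7/32; -27/128; -107/512; -855/4096 }, Right { -427/2048; -213/1024; -53/256; -13/64; -3/16; -1/8; 0 } ⇒ simplest -1709/8192

-1709/8192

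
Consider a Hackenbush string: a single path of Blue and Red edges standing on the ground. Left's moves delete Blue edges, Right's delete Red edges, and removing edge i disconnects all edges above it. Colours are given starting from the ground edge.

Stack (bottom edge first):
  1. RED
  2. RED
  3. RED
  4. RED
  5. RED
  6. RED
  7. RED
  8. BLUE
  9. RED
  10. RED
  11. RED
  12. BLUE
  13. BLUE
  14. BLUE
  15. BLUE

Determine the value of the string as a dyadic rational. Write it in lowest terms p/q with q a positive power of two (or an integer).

val(R) = { none | 0 } => -1
val(RR) = { none | -1,0 } => -2
val(RRR) = { none | -2,-1,0 } => -3
val(RRRR) = { none | -3,-2,-1,0 } => -4
val(RRRRR) = { none | -4,-3,-2,-1,0 } => -5
val(RRRRRR) = { none | -5,-4,-3,-2,-1,0 } => -6
val(RRRRRRR) = { none | -6,-5,-4,-3,-2,-1,0 } => -7
val(RRRRRRRB) = { -7 | -6,-5,-4,-3,-2,-1,0 } => -13/2
val(RRRRRRRBR) = { -7 | -13/2,-6,-5,-4,-3,-2,-1,0 } => -27/4
val(RRRRRRRBRR) = { -7 | -27/4,-13/2,-6,-5,-4,-3,-2,-1,0 } => -55/8
val(RRRRRRRBRRR) = { -7 | -55/8,-27/4,-13/2,-6,-5,-4,-3,-2,-1,0 } => -111/16
val(RRRRRRRBRRRB) = { -7,-111/16 | -55/8,-27/4,-13/2,-6,-5,-4,-3,-2,-1,0 } => -221/32
val(RRRRRRRBRRRBB) = { -7,-111/16,-221/32 | -55/8,-27/4,-13/2,-6,-5,-4,-3,-2,-1,0 } => -441/64
val(RRRRRRRBRRRBBB) = { -7,-111/16,-221/32,-441/64 | -55/8,-27/4,-13/2,-6,-5,-4,-3,-2,-1,0 } => -881/128
val(RRRRRRRBRRRBBBB) = { -7,-111/16,-221/32,-441/64,-881/128 | -55/8,-27/4,-13/2,-6,-5,-4,-3,-2,-1,0 } => -1761/256

-1761/256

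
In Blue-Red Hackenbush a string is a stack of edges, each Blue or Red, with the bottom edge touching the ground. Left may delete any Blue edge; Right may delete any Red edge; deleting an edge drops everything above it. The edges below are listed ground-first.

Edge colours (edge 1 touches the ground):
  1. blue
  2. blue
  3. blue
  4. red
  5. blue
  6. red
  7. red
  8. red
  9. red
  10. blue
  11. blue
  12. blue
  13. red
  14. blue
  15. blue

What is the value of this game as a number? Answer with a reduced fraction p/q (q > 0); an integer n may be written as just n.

10359/4096

g(b) = { 0 | · } => 1
g(bb) = { 0, 1 | · } => 2
g(bbb) = { 0, 1, 2 | · } => 3
g(bbbr) = { 0, 1, 2 | 3 } => 5/2
g(bbbrb) = { 0, 1, 2, 5/2 | 3 } => 11/4
g(bbbrbr) = { 0, 1, 2, 5/2 | 11/4, 3 } => 21/8
g(bbbrbrr) = { 0, 1, 2, 5/2 | 21/8, 11/4, 3 } => 41/16
g(bbbrbrrr) = { 0, 1, 2, 5/2 | 41/16, 21/8, 11/4, 3 } => 81/32
g(bbbrbrrrr) = { 0, 1, 2, 5/2 | 81/32, 41/16, 21/8, 11/4, 3 } => 161/64
g(bbbrbrrrrb) = { 0, 1, 2, 5/2, 161/64 | 81/32, 41/16, 21/8, 11/4, 3 } => 323/128
g(bbbrbrrrrbb) = { 0, 1, 2, 5/2, 161/64, 323/128 | 81/32, 41/16, 21/8, 11/4, 3 } => 647/256
g(bbbrbrrrrbbb) = { 0, 1, 2, 5/2, 161/64, 323/128, 647/256 | 81/32, 41/16, 21/8, 11/4, 3 } => 1295/512
g(bbbrbrrrrbbbr) = { 0, 1, 2, 5/2, 161/64, 323/128, 647/256 | 1295/512, 81/32, 41/16, 21/8, 11/4, 3 } => 2589/1024
g(bbbrbrrrrbbbrb) = { 0, 1, 2, 5/2, 161/64, 323/128, 647/256, 2589/1024 | 1295/512, 81/32, 41/16, 21/8, 11/4, 3 } => 5179/2048
g(bbbrbrrrrbbbrbb) = { 0, 1, 2, 5/2, 161/64, 323/128, 647/256, 2589/1024, 5179/2048 | 1295/512, 81/32, 41/16, 21/8, 11/4, 3 } => 10359/4096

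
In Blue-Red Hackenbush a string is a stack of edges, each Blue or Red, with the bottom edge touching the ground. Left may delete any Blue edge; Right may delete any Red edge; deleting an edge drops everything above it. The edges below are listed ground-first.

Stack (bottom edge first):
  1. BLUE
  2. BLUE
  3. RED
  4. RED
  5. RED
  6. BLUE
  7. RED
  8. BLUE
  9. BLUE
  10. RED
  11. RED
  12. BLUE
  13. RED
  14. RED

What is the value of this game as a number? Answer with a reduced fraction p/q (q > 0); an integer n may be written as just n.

Build v(s[:k]) for k = 1..14, string s = BLUE BLUE RED RED RED BLUE RED BLUE BLUE RED RED BLUE RED RED.
edge 1 of 14 (BLUE): { 0 |  } → 1
edge 2 of 14 (BLUE): { 0,1 |  } → 2
edge 3 of 14 (RED): { 0,1 | 2 } → 3/2
edge 4 of 14 (RED): { 0,1 | 3/2,2 } → 5/4
edge 5 of 14 (RED): { 0,1 | 5/4,3/2,2 } → 9/8
edge 6 of 14 (BLUE): { 0,1,9/8 | 5/4,3/2,2 } → 19/16
edge 7 of 14 (RED): { 0,1,9/8 | 19/16,5/4,3/2,2 } → 37/32
edge 8 of 14 (BLUE): { 0,1,9/8,37/32 | 19/16,5/4,3/2,2 } → 75/64
edge 9 of 14 (BLUE): { 0,1,9/8,37/32,75/64 | 19/16,5/4,3/2,2 } → 151/128
edge 10 of 14 (RED): { 0,1,9/8,37/32,75/64 | 151/128,19/16,5/4,3/2,2 } → 301/256
edge 11 of 14 (RED): { 0,1,9/8,37/32,75/64 | 301/256,151/128,19/16,5/4,3/2,2 } → 601/512
edge 12 of 14 (BLUE): { 0,1,9/8,37/32,75/64,601/512 | 301/256,151/128,19/16,5/4,3/2,2 } → 1203/1024
edge 13 of 14 (RED): { 0,1,9/8,37/32,75/64,601/512 | 1203/1024,301/256,151/128,19/16,5/4,3/2,2 } → 2405/2048
edge 14 of 14 (RED): { 0,1,9/8,37/32,75/64,601/512 | 2405/2048,1203/1024,301/256,151/128,19/16,5/4,3/2,2 } → 4809/4096

4809/4096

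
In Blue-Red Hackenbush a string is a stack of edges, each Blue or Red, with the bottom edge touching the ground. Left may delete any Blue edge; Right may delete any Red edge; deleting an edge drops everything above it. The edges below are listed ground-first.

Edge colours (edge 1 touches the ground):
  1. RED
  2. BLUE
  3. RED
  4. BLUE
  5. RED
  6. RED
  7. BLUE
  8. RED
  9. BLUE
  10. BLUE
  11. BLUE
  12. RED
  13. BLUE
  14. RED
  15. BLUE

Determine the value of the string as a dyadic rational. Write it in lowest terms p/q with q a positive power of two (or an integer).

Prefix values for RED BLUE RED BLUE RED RED BLUE RED BLUE BLUE BLUE RED BLUE RED BLUE via {L|R} + simplicity:
G_1 [R]  L=[none]  R=[0]  ⇒ -1
G_2 [RB]  L=[-1]  R=[0]  ⇒ -1/2
G_3 [RBR]  L=[-1]  R=[-1/2, 0]  ⇒ -3/4
G_4 [RBRB]  L=[-1, -3/4]  R=[-1/2, 0]  ⇒ -5/8
G_5 [RBRBR]  L=[-1, -3/4]  R=[-5/8, -1/2, 0]  ⇒ -11/16
G_6 [RBRBRR]  L=[-1, -3/4]  R=[-11/16, -5/8, -1/2, 0]  ⇒ -23/32
G_7 [RBRBRRB]  L=[-1, -3/4, -23/32]  R=[-11/16, -5/8, -1/2, 0]  ⇒ -45/64
G_8 [RBRBRRBR]  L=[-1, -3/4, -23/32]  R=[-45/64, -11/16, -5/8, -1/2, 0]  ⇒ -91/128
G_9 [RBRBRRBRB]  L=[-1, -3/4, -23/32, -91/128]  R=[-45/64, -11/16, -5/8, -1/2, 0]  ⇒ -181/256
G_10 [RBRBRRBRBB]  L=[-1, -3/4, -23/32, -91/128, -181/256]  R=[-45/64, -11/16, -5/8, -1/2, 0]  ⇒ -361/512
G_11 [RBRBRRBRBBB]  L=[-1, -3/4, -23/32, -91/128, -181/256, -361/512]  R=[-45/64, -11/16, -5/8, -1/2, 0]  ⇒ -721/1024
G_12 [RBRBRRBRBBBR]  L=[-1, -3/4, -23/32, -91/128, -181/256, -361/512]  R=[-721/1024, -45/64, -11/16, -5/8, -1/2, 0]  ⇒ -1443/2048
G_13 [RBRBRRBRBBBRB]  L=[-1, -3/4, -23/32, -91/128, -181/256, -361/512, -1443/2048]  R=[-721/1024, -45/64, -11/16, -5/8, -1/2, 0]  ⇒ -2885/4096
G_14 [RBRBRRBRBBBRBR]  L=[-1, -3/4, -23/32, -91/128, -181/256, -361/512, -1443/2048]  R=[-2885/4096, -721/1024, -45/64, -11/16, -5/8, -1/2, 0]  ⇒ -5771/8192
G_15 [RBRBRRBRBBBRBRB]  L=[-1, -3/4, -23/32, -91/128, -181/256, -361/512, -1443/2048, -5771/8192]  R=[-2885/4096, -721/1024, -45/64, -11/16, -5/8, -1/2, 0]  ⇒ -11541/16384

-11541/16384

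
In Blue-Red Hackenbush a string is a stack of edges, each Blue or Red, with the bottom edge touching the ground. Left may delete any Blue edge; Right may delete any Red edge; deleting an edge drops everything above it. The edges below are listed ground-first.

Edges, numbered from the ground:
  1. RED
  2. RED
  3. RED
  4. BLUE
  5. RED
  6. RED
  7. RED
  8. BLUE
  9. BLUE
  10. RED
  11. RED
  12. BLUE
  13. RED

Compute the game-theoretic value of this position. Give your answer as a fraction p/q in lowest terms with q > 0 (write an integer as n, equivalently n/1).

-2971/1024

Prefix values for RED RED RED BLUE RED RED RED BLUE BLUE RED RED BLUE RED via {L|R} + simplicity:
step 1: add RED to get R; options L={ (no moves) } R={ 0 } — -1
step 2: add RED to get RR; options L={ (no moves) } R={ -1,0 } — -2
step 3: add RED to get RRR; options L={ (no moves) } R={ -2,-1,0 } — -3
step 4: add BLUE to get RRRB; options L={ -3 } R={ -2,-1,0 } — -5/2
step 5: add RED to get RRRBR; options L={ -3 } R={ -5/2,-2,-1,0 } — -11/4
step 6: add RED to get RRRBRR; options L={ -3 } R={ -11/4,-5/2,-2,-1,0 } — -23/8
step 7: add RED to get RRRBRRR; options L={ -3 } R={ -23/8,-11/4,-5/2,-2,-1,0 } — -47/16
step 8: add BLUE to get RRRBRRRB; options L={ -3,-47/16 } R={ -23/8,-11/4,-5/2,-2,-1,0 } — -93/32
step 9: add BLUE to get RRRBRRRBB; options L={ -3,-47/16,-93/32 } R={ -23/8,-11/4,-5/2,-2,-1,0 } — -185/64
step 10: add RED to get RRRBRRRBBR; options L={ -3,-47/16,-93/32 } R={ -185/64,-23/8,-11/4,-5/2,-2,-1,0 } — -371/128
step 11: add RED to get RRRBRRRBBRR; options L={ -3,-47/16,-93/32 } R={ -371/128,-185/64,-23/8,-11/4,-5/2,-2,-1,0 } — -743/256
step 12: add BLUE to get RRRBRRRBBRRB; options L={ -3,-47/16,-93/32,-743/256 } R={ -371/128,-185/64,-23/8,-11/4,-5/2,-2,-1,0 } — -1485/512
step 13: add RED to get RRRBRRRBBRRBR; options L={ -3,-47/16,-93/32,-743/256 } R={ -1485/512,-371/128,-185/64,-23/8,-11/4,-5/2,-2,-1,0 } — -2971/1024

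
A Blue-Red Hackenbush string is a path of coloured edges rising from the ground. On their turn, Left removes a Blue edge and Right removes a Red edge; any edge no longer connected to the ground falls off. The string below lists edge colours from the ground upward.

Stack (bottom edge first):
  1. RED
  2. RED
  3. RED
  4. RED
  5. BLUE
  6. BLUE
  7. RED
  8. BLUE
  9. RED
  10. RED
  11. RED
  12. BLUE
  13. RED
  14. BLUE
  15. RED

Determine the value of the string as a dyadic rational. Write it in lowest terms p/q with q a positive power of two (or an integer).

-6891/2048

G(R) = { — | 0 } => -1
G(RR) = { — | -1; 0 } => -2
G(RRR) = { — | -2; -1; 0 } => -3
G(RRRR) = { — | -3; -2; -1; 0 } => -4
G(RRRRB) = { -4 | -3; -2; -1; 0 } => -7/2
G(RRRRBB) = { -4; -7/2 | -3; -2; -1; 0 } => -13/4
G(RRRRBBR) = { -4; -7/2 | -13/4; -3; -2; -1; 0 } => -27/8
G(RRRRBBRB) = { -4; -7/2; -27/8 | -13/4; -3; -2; -1; 0 } => -53/16
G(RRRRBBRBR) = { -4; -7/2; -27/8 | -53/16; -13/4; -3; -2; -1; 0 } => -107/32
G(RRRRBBRBRR) = { -4; -7/2; -27/8 | -107/32; -53/16; -13/4; -3; -2; -1; 0 } => -215/64
G(RRRRBBRBRRR) = { -4; -7/2; -27/8 | -215/64; -107/32; -53/16; -13/4; -3; -2; -1; 0 } => -431/128
G(RRRRBBRBRRRB) = { -4; -7/2; -27/8; -431/128 | -215/64; -107/32; -53/16; -13/4; -3; -2; -1; 0 } => -861/256
G(RRRRBBRBRRRBR) = { -4; -7/2; -27/8; -431/128 | -861/256; -215/64; -107/32; -53/16; -13/4; -3; -2; -1; 0 } => -1723/512
G(RRRRBBRBRRRBRB) = { -4; -7/2; -27/8; -431/128; -1723/512 | -861/256; -215/64; -107/32; -53/16; -13/4; -3; -2; -1; 0 } => -3445/1024
G(RRRRBBRBRRRBRBR) = { -4; -7/2; -27/8; -431/128; -1723/512 | -3445/1024; -861/256; -215/64; -107/32; -53/16; -13/4; -3; -2; -1; 0 } => -6891/2048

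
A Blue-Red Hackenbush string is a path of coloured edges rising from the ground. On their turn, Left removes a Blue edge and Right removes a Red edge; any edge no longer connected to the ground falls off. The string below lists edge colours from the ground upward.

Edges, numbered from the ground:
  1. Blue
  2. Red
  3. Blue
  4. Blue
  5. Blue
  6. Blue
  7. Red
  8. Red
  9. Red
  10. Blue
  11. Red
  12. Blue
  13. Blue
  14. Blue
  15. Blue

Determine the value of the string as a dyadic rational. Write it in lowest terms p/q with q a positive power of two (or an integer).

step 1: add Blue to get B; options L={ 0 } R={ — } gives 1
step 2: add Red to get BR; options L={ 0 } R={ 1 } gives 1/2
step 3: add Blue to get BRB; options L={ 0 1/2 } R={ 1 } gives 3/4
step 4: add Blue to get BRBB; options L={ 0 1/2 3/4 } R={ 1 } gives 7/8
step 5: add Blue to get BRBBB; options L={ 0 1/2 3/4 7/8 } R={ 1 } gives 15/16
step 6: add Blue to get BRBBBB; options L={ 0 1/2 3/4 7/8 15/16 } R={ 1 } gives 31/32
step 7: add Red to get BRBBBBR; options L={ 0 1/2 3/4 7/8 15/16 } R={ 31/32 1 } gives 61/64
step 8: add Red to get BRBBBBRR; options L={ 0 1/2 3/4 7/8 15/16 } R={ 61/64 31/32 1 } gives 121/128
step 9: add Red to get BRBBBBRRR; options L={ 0 1/2 3/4 7/8 15/16 } R={ 121/128 61/64 31/32 1 } gives 241/256
step 10: add Blue to get BRBBBBRRRB; options L={ 0 1/2 3/4 7/8 15/16 241/256 } R={ 121/128 61/64 31/32 1 } gives 483/512
step 11: add Red to get BRBBBBRRRBR; options L={ 0 1/2 3/4 7/8 15/16 241/256 } R={ 483/512 121/128 61/64 31/32 1 } gives 965/1024
step 12: add Blue to get BRBBBBRRRBRB; options L={ 0 1/2 3/4 7/8 15/16 241/256 965/1024 } R={ 483/512 121/128 61/64 31/32 1 } gives 1931/2048
step 13: add Blue to get BRBBBBRRRBRBB; options L={ 0 1/2 3/4 7/8 15/16 241/256 965/1024 1931/2048 } R={ 483/512 121/128 61/64 31/32 1 } gives 3863/4096
step 14: add Blue to get BRBBBBRRRBRBBB; options L={ 0 1/2 3/4 7/8 15/16 241/256 965/1024 1931/2048 3863/4096 } R={ 483/512 121/128 61/64 31/32 1 } gives 7727/8192
step 15: add Blue to get BRBBBBRRRBRBBBB; options L={ 0 1/2 3/4 7/8 15/16 241/256 965/1024 1931/2048 3863/4096 7727/8192 } R={ 483/512 121/128 61/64 31/32 1 } gives 15455/16384

15455/16384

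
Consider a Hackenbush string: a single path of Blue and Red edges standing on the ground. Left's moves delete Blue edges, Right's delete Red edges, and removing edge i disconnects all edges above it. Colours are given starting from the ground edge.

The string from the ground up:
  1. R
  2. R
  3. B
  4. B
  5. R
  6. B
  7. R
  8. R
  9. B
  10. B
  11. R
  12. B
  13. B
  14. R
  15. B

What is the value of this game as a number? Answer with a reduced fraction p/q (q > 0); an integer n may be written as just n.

step 1: add R to get R; options L={ ∅ } R={ 0 } ⇒ -1
step 2: add R to get RR; options L={ ∅ } R={ -1, 0 } ⇒ -2
step 3: add B to get RRB; options L={ -2 } R={ -1, 0 } ⇒ -3/2
step 4: add B to get RRBB; options L={ -2, -3/2 } R={ -1, 0 } ⇒ -5/4
step 5: add R to get RRBBR; options L={ -2, -3/2 } R={ -5/4, -1, 0 } ⇒ -11/8
step 6: add B to get RRBBRB; options L={ -2, -3/2, -11/8 } R={ -5/4, -1, 0 } ⇒ -21/16
step 7: add R to get RRBBRBR; options L={ -2, -3/2, -11/8 } R={ -21/16, -5/4, -1, 0 } ⇒ -43/32
step 8: add R to get RRBBRBRR; options L={ -2, -3/2, -11/8 } R={ -43/32, -21/16, -5/4, -1, 0 } ⇒ -87/64
step 9: add B to get RRBBRBRRB; options L={ -2, -3/2, -11/8, -87/64 } R={ -43/32, -21/16, -5/4, -1, 0 } ⇒ -173/128
step 10: add B to get RRBBRBRRBB; options L={ -2, -3/2, -11/8, -87/64, -173/128 } R={ -43/32, -21/16, -5/4, -1, 0 } ⇒ -345/256
step 11: add R to get RRBBRBRRBBR; options L={ -2, -3/2, -11/8, -87/64, -173/128 } R={ -345/256, -43/32, -21/16, -5/4, -1, 0 } ⇒ -691/512
step 12: add B to get RRBBRBRRBBRB; options L={ -2, -3/2, -11/8, -87/64, -173/128, -691/512 } R={ -345/256, -43/32, -21/16, -5/4, -1, 0 } ⇒ -1381/1024
step 13: add B to get RRBBRBRRBBRBB; options L={ -2, -3/2, -11/8, -87/64, -173/128, -691/512, -1381/1024 } R={ -345/256, -43/32, -21/16, -5/4, -1, 0 } ⇒ -2761/2048
step 14: add R to get RRBBRBRRBBRBBR; options L={ -2, -3/2, -11/8, -87/64, -173/128, -691/512, -1381/1024 } R={ -2761/2048, -345/256, -43/32, -21/16, -5/4, -1, 0 } ⇒ -5523/4096
step 15: add B to get RRBBRBRRBBRBBRB; options L={ -2, -3/2, -11/8, -87/64, -173/128, -691/512, -1381/1024, -5523/4096 } R={ -2761/2048, -345/256, -43/32, -21/16, -5/4, -1, 0 } ⇒ -11045/8192

-11045/8192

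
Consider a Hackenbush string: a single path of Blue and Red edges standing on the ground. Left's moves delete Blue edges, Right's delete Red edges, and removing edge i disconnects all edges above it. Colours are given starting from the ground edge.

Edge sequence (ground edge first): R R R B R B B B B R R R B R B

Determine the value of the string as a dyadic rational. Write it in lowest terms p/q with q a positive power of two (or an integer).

-10357/4096

step 1: add R to get R; options L={  } R={ 0 } → -1
step 2: add R to get RR; options L={  } R={ -1; 0 } → -2
step 3: add R to get RRR; options L={  } R={ -2; -1; 0 } → -3
step 4: add B to get RRRB; options L={ -3 } R={ -2; -1; 0 } → -5/2
step 5: add R to get RRRBR; options L={ -3 } R={ -5/2; -2; -1; 0 } → -11/4
step 6: add B to get RRRBRB; options L={ -3; -11/4 } R={ -5/2; -2; -1; 0 } → -21/8
step 7: add B to get RRRBRBB; options L={ -3; -11/4; -21/8 } R={ -5/2; -2; -1; 0 } → -41/16
step 8: add B to get RRRBRBBB; options L={ -3; -11/4; -21/8; -41/16 } R={ -5/2; -2; -1; 0 } → -81/32
step 9: add B to get RRRBRBBBB; options L={ -3; -11/4; -21/8; -41/16; -81/32 } R={ -5/2; -2; -1; 0 } → -161/64
step 10: add R to get RRRBRBBBBR; options L={ -3; -11/4; -21/8; -41/16; -81/32 } R={ -161/64; -5/2; -2; -1; 0 } → -323/128
step 11: add R to get RRRBRBBBBRR; options L={ -3; -11/4; -21/8; -41/16; -81/32 } R={ -323/128; -161/64; -5/2; -2; -1; 0 } → -647/256
step 12: add R to get RRRBRBBBBRRR; options L={ -3; -11/4; -21/8; -41/16; -81/32 } R={ -647/256; -323/128; -161/64; -5/2; -2; -1; 0 } → -1295/512
step 13: add B to get RRRBRBBBBRRRB; options L={ -3; -11/4; -21/8; -41/16; -81/32; -1295/512 } R={ -647/256; -323/128; -161/64; -5/2; -2; -1; 0 } → -2589/1024
step 14: add R to get RRRBRBBBBRRRBR; options L={ -3; -11/4; -21/8; -41/16; -81/32; -1295/512 } R={ -2589/1024; -647/256; -323/128; -161/64; -5/2; -2; -1; 0 } → -5179/2048
step 15: add B to get RRRBRBBBBRRRBRB; options L={ -3; -11/4; -21/8; -41/16; -81/32; -1295/512; -5179/2048 } R={ -2589/1024; -647/256; -323/128; -161/64; -5/2; -2; -1; 0 } → -10357/4096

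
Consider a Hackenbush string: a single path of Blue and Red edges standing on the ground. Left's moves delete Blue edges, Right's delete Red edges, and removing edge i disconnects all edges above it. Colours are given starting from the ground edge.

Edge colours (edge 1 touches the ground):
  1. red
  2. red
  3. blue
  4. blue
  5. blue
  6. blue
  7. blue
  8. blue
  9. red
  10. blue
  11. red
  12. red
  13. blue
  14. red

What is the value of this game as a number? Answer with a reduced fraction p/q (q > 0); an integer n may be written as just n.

-4187/4096

r: Left { — }, Right { 0 } gives simplest -1
rr: Left { — }, Right { -1,0 } gives simplest -2
rrb: Left { -2 }, Right { -1,0 } gives simplest -3/2
rrbb: Left { -2,-3/2 }, Right { -1,0 } gives simplest -5/4
rrbbb: Left { -2,-3/2,-5/4 }, Right { -1,0 } gives simplest -9/8
rrbbbb: Left { -2,-3/2,-5/4,-9/8 }, Right { -1,0 } gives simplest -17/16
rrbbbbb: Left { -2,-3/2,-5/4,-9/8,-17/16 }, Right { -1,0 } gives simplest -33/32
rrbbbbbb: Left { -2,-3/2,-5/4,-9/8,-17/16,-33/32 }, Right { -1,0 } gives simplest -65/64
rrbbbbbbr: Left { -2,-3/2,-5/4,-9/8,-17/16,-33/32 }, Right { -65/64,-1,0 } gives simplest -131/128
rrbbbbbbrb: Left { -2,-3/2,-5/4,-9/8,-17/16,-33/32,-131/128 }, Right { -65/64,-1,0 } gives simplest -261/256
rrbbbbbbrbr: Left { -2,-3/2,-5/4,-9/8,-17/16,-33/32,-131/128 }, Right { -261/256,-65/64,-1,0 } gives simplest -523/512
rrbbbbbbrbrr: Left { -2,-3/2,-5/4,-9/8,-17/16,-33/32,-131/128 }, Right { -523/512,-261/256,-65/64,-1,0 } gives simplest -1047/1024
rrbbbbbbrbrrb: Left { -2,-3/2,-5/4,-9/8,-17/16,-33/32,-131/128,-1047/1024 }, Right { -523/512,-261/256,-65/64,-1,0 } gives simplest -2093/2048
rrbbbbbbrbrrbr: Left { -2,-3/2,-5/4,-9/8,-17/16,-33/32,-131/128,-1047/1024 }, Right { -2093/2048,-523/512,-261/256,-65/64,-1,0 } gives simplest -4187/4096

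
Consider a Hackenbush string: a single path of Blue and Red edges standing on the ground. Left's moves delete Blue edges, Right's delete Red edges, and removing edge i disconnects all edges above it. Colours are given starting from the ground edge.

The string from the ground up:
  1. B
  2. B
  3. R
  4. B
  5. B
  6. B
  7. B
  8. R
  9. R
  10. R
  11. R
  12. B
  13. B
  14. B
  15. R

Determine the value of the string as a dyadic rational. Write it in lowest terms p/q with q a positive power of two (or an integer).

Build G(s[:k]) for k = 1..15, string s = B B R B B B B R R R R B B B R.
1 of 15 · B · max L 0 · min R +∞ ⇒ 1
2 of 15 · BB · max L 1 · min R +∞ ⇒ 2
3 of 15 · BBR · max L 1 · min R 2 ⇒ 3/2
4 of 15 · BBRB · max L 3/2 · min R 2 ⇒ 7/4
5 of 15 · BBRBB · max L 7/4 · min R 2 ⇒ 15/8
6 of 15 · BBRBBB · max L 15/8 · min R 2 ⇒ 31/16
7 of 15 · BBRBBBB · max L 31/16 · min R 2 ⇒ 63/32
8 of 15 · BBRBBBBR · max L 31/16 · min R 63/32 ⇒ 125/64
9 of 15 · BBRBBBBRR · max L 31/16 · min R 125/64 ⇒ 249/128
10 of 15 · BBRBBBBRRR · max L 31/16 · min R 249/128 ⇒ 497/256
11 of 15 · BBRBBBBRRRR · max L 31/16 · min R 497/256 ⇒ 993/512
12 of 15 · BBRBBBBRRRRB · max L 993/512 · min R 497/256 ⇒ 1987/1024
13 of 15 · BBRBBBBRRRRBB · max L 1987/1024 · min R 497/256 ⇒ 3975/2048
14 of 15 · BBRBBBBRRRRBBB · max L 3975/2048 · min R 497/256 ⇒ 7951/4096
15 of 15 · BBRBBBBRRRRBBBR · max L 3975/2048 · min R 7951/4096 ⇒ 15901/8192

15901/8192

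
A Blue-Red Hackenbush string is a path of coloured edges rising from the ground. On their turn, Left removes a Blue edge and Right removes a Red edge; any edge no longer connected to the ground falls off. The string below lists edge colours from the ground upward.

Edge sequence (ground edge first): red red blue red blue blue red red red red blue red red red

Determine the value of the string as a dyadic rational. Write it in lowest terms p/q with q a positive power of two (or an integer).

r: Left { ∅ }, Right { 0 } => simplest -1
rr: Left { ∅ }, Right { -1 0 } => simplest -2
rrb: Left { -2 }, Right { -1 0 } => simplest -3/2
rrbr: Left { -2 }, Right { -3/2 -1 0 } => simplest -7/4
rrbrb: Left { -2 -7/4 }, Right { -3/2 -1 0 } => simplest -13/8
rrbrbb: Left { -2 -7/4 -13/8 }, Right { -3/2 -1 0 } => simplest -25/16
rrbrbbr: Left { -2 -7/4 -13/8 }, Right { -25/16 -3/2 -1 0 } => simplest -51/32
rrbrbbrr: Left { -2 -7/4 -13/8 }, Right { -51/32 -25/16 -3/2 -1 0 } => simplest -103/64
rrbrbbrrr: Left { -2 -7/4 -13/8 }, Right { -103/64 -51/32 -25/16 -3/2 -1 0 } => simplest -207/128
rrbrbbrrrr: Left { -2 -7/4 -13/8 }, Right { -207/128 -103/64 -51/32 -25/16 -3/2 -1 0 } => simplest -415/256
rrbrbbrrrrb: Left { -2 -7/4 -13/8 -415/256 }, Right { -207/128 -103/64 -51/32 -25/16 -3/2 -1 0 } => simplest -829/512
rrbrbbrrrrbr: Left { -2 -7/4 -13/8 -415/256 }, Right { -829/512 -207/128 -103/64 -51/32 -25/16 -3/2 -1 0 } => simplest -1659/1024
rrbrbbrrrrbrr: Left { -2 -7/4 -13/8 -415/256 }, Right { -1659/1024 -829/512 -207/128 -103/64 -51/32 -25/16 -3/2 -1 0 } => simplest -3319/2048
rrbrbbrrrrbrrr: Left { -2 -7/4 -13/8 -415/256 }, Right { -3319/2048 -1659/1024 -829/512 -207/128 -103/64 -51/32 -25/16 -3/2 -1 0 } => simplest -6639/4096

-6639/4096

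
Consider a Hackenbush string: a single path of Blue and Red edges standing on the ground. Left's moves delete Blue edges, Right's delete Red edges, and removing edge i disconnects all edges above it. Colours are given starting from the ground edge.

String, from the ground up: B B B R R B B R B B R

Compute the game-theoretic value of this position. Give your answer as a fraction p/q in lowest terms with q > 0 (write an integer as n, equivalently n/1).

621/256

Build v(s[:k]) for k = 1..11, string s = B B B R R B B R B B R.
v(B) = { 0 |  } -> 1
v(BB) = { 0, 1 |  } -> 2
v(BBB) = { 0, 1, 2 |  } -> 3
v(BBBR) = { 0, 1, 2 | 3 } -> 5/2
v(BBBRR) = { 0, 1, 2 | 5/2, 3 } -> 9/4
v(BBBRRB) = { 0, 1, 2, 9/4 | 5/2, 3 } -> 19/8
v(BBBRRBB) = { 0, 1, 2, 9/4, 19/8 | 5/2, 3 } -> 39/16
v(BBBRRBBR) = { 0, 1, 2, 9/4, 19/8 | 39/16, 5/2, 3 } -> 77/32
v(BBBRRBBRB) = { 0, 1, 2, 9/4, 19/8, 77/32 | 39/16, 5/2, 3 } -> 155/64
v(BBBRRBBRBB) = { 0, 1, 2, 9/4, 19/8, 77/32, 155/64 | 39/16, 5/2, 3 } -> 311/128
v(BBBRRBBRBBR) = { 0, 1, 2, 9/4, 19/8, 77/32, 155/64 | 311/128, 39/16, 5/2, 3 } -> 621/256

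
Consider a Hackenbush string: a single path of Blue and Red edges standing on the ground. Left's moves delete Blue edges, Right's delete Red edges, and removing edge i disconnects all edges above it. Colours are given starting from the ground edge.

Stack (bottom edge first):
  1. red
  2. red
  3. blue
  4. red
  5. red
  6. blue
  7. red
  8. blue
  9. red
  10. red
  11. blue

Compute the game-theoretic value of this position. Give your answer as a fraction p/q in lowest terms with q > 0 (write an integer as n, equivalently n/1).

-941/512

value(r) = { · | 0 } -> -1
value(rr) = { · | -1,0 } -> -2
value(rrb) = { -2 | -1,0 } -> -3/2
value(rrbr) = { -2 | -3/2,-1,0 } -> -7/4
value(rrbrr) = { -2 | -7/4,-3/2,-1,0 } -> -15/8
value(rrbrrb) = { -2,-15/8 | -7/4,-3/2,-1,0 } -> -29/16
value(rrbrrbr) = { -2,-15/8 | -29/16,-7/4,-3/2,-1,0 } -> -59/32
value(rrbrrbrb) = { -2,-15/8,-59/32 | -29/16,-7/4,-3/2,-1,0 } -> -117/64
value(rrbrrbrbr) = { -2,-15/8,-59/32 | -117/64,-29/16,-7/4,-3/2,-1,0 } -> -235/128
value(rrbrrbrbrr) = { -2,-15/8,-59/32 | -235/128,-117/64,-29/16,-7/4,-3/2,-1,0 } -> -471/256
value(rrbrrbrbrrb) = { -2,-15/8,-59/32,-471/256 | -235/128,-117/64,-29/16,-7/4,-3/2,-1,0 } -> -941/512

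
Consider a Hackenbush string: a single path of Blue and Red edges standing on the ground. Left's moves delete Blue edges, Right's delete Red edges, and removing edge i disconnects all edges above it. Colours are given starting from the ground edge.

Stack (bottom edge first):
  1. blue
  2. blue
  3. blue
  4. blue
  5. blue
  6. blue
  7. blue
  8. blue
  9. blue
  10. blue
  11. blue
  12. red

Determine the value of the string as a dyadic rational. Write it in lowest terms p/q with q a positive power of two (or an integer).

Recurse on prefixes of the 12-edge string blue blue blue blue blue blue blue blue blue blue blue red:
b: Left { 0 }, Right { (no moves) } → simplest 1
bb: Left { 0, 1 }, Right { (no moves) } → simplest 2
bbb: Left { 0, 1, 2 }, Right { (no moves) } → simplest 3
bbbb: Left { 0, 1, 2, 3 }, Right { (no moves) } → simplest 4
bbbbb: Left { 0, 1, 2, 3, 4 }, Right { (no moves) } → simplest 5
bbbbbb: Left { 0, 1, 2, 3, 4, 5 }, Right { (no moves) } → simplest 6
bbbbbbb: Left { 0, 1, 2, 3, 4, 5, 6 }, Right { (no moves) } → simplest 7
bbbbbbbb: Left { 0, 1, 2, 3, 4, 5, 6, 7 }, Right { (no moves) } → simplest 8
bbbbbbbbb: Left { 0, 1, 2, 3, 4, 5, 6, 7, 8 }, Right { (no moves) } → simplest 9
bbbbbbbbbb: Left { 0, 1, 2, 3, 4, 5, 6, 7, 8, 9 }, Right { (no moves) } → simplest 10
bbbbbbbbbbb: Left { 0, 1, 2, 3, 4, 5, 6, 7, 8, 9, 10 }, Right { (no moves) } → simplest 11
bbbbbbbbbbbr: Left { 0, 1, 2, 3, 4, 5, 6, 7, 8, 9, 10 }, Right { 11 } → simplest 21/2

21/2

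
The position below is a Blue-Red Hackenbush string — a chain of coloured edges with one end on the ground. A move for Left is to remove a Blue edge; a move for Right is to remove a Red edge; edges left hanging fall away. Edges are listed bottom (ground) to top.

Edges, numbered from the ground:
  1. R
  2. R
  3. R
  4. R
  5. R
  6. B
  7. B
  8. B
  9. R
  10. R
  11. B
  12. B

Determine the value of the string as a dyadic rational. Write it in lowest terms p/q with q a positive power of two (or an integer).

step 1: add R to get R; options L={  } R={ 0 } → -1
step 2: add R to get RR; options L={  } R={ -1 0 } → -2
step 3: add R to get RRR; options L={  } R={ -2 -1 0 } → -3
step 4: add R to get RRRR; options L={  } R={ -3 -2 -1 0 } → -4
step 5: add R to get RRRRR; options L={  } R={ -4 -3 -2 -1 0 } → -5
step 6: add B to get RRRRRB; options L={ -5 } R={ -4 -3 -2 -1 0 } → -9/2
step 7: add B to get RRRRRBB; options L={ -5 -9/2 } R={ -4 -3 -2 -1 0 } → -17/4
step 8: add B to get RRRRRBBB; options L={ -5 -9/2 -17/4 } R={ -4 -3 -2 -1 0 } → -33/8
step 9: add R to get RRRRRBBBR; options L={ -5 -9/2 -17/4 } R={ -33/8 -4 -3 -2 -1 0 } → -67/16
step 10: add R to get RRRRRBBBRR; options L={ -5 -9/2 -17/4 } R={ -67/16 -33/8 -4 -3 -2 -1 0 } → -135/32
step 11: add B to get RRRRRBBBRRB; options L={ -5 -9/2 -17/4 -135/32 } R={ -67/16 -33/8 -4 -3 -2 -1 0 } → -269/64
step 12: add B to get RRRRRBBBRRBB; options L={ -5 -9/2 -17/4 -135/32 -269/64 } R={ -67/16 -33/8 -4 -3 -2 -1 0 } → -537/128

-537/128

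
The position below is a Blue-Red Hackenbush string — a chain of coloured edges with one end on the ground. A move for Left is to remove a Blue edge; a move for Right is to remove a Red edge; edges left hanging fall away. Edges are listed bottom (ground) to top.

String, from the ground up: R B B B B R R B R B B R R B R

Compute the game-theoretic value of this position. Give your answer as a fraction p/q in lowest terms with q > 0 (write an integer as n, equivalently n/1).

-1691/16384

step 1: add R to get R; options L={ · } R={ 0 } => -1
step 2: add B to get RB; options L={ -1 } R={ 0 } => -1/2
step 3: add B to get RBB; options L={ -1,-1/2 } R={ 0 } => -1/4
step 4: add B to get RBBB; options L={ -1,-1/2,-1/4 } R={ 0 } => -1/8
step 5: add B to get RBBBB; options L={ -1,-1/2,-1/4,-1/8 } R={ 0 } => -1/16
step 6: add R to get RBBBBR; options L={ -1,-1/2,-1/4,-1/8 } R={ -1/16,0 } => -3/32
step 7: add R to get RBBBBRR; options L={ -1,-1/2,-1/4,-1/8 } R={ -3/32,-1/16,0 } => -7/64
step 8: add B to get RBBBBRRB; options L={ -1,-1/2,-1/4,-1/8,-7/64 } R={ -3/32,-1/16,0 } => -13/128
step 9: add R to get RBBBBRRBR; options L={ -1,-1/2,-1/4,-1/8,-7/64 } R={ -13/128,-3/32,-1/16,0 } => -27/256
step 10: add B to get RBBBBRRBRB; options L={ -1,-1/2,-1/4,-1/8,-7/64,-27/256 } R={ -13/128,-3/32,-1/16,0 } => -53/512
step 11: add B to get RBBBBRRBRBB; options L={ -1,-1/2,-1/4,-1/8,-7/64,-27/256,-53/512 } R={ -13/128,-3/32,-1/16,0 } => -105/1024
step 12: add R to get RBBBBRRBRBBR; options L={ -1,-1/2,-1/4,-1/8,-7/64,-27/256,-53/512 } R={ -105/1024,-13/128,-3/32,-1/16,0 } => -211/2048
step 13: add R to get RBBBBRRBRBBRR; options L={ -1,-1/2,-1/4,-1/8,-7/64,-27/256,-53/512 } R={ -211/2048,-105/1024,-13/128,-3/32,-1/16,0 } => -423/4096
step 14: add B to get RBBBBRRBRBBRRB; options L={ -1,-1/2,-1/4,-1/8,-7/64,-27/256,-53/512,-423/4096 } R={ -211/2048,-105/1024,-13/128,-3/32,-1/16,0 } => -845/8192
step 15: add R to get RBBBBRRBRBBRRBR; options L={ -1,-1/2,-1/4,-1/8,-7/64,-27/256,-53/512,-423/4096 } R={ -845/8192,-211/2048,-105/1024,-13/128,-3/32,-1/16,0 } => -1691/16384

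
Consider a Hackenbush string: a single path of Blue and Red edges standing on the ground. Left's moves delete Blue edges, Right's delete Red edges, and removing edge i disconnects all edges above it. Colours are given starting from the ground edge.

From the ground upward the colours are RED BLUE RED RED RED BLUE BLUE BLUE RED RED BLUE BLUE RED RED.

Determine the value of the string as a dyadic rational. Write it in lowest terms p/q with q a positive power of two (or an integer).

-7271/8192

Recurse on prefixes of the 14-edge string RED BLUE RED RED RED BLUE BLUE BLUE RED RED BLUE BLUE RED RED:
edge 1 of 14 (RED): {  | 0 } -> -1
edge 2 of 14 (BLUE): { -1 | 0 } -> -1/2
edge 3 of 14 (RED): { -1 | -1/2; 0 } -> -3/4
edge 4 of 14 (RED): { -1 | -3/4; -1/2; 0 } -> -7/8
edge 5 of 14 (RED): { -1 | -7/8; -3/4; -1/2; 0 } -> -15/16
edge 6 of 14 (BLUE): { -1; -15/16 | -7/8; -3/4; -1/2; 0 } -> -29/32
edge 7 of 14 (BLUE): { -1; -15/16; -29/32 | -7/8; -3/4; -1/2; 0 } -> -57/64
edge 8 of 14 (BLUE): { -1; -15/16; -29/32; -57/64 | -7/8; -3/4; -1/2; 0 } -> -113/128
edge 9 of 14 (RED): { -1; -15/16; -29/32; -57/64 | -113/128; -7/8; -3/4; -1/2; 0 } -> -227/256
edge 10 of 14 (RED): { -1; -15/16; -29/32; -57/64 | -227/256; -113/128; -7/8; -3/4; -1/2; 0 } -> -455/512
edge 11 of 14 (BLUE): { -1; -15/16; -29/32; -57/64; -455/512 | -227/256; -113/128; -7/8; -3/4; -1/2; 0 } -> -909/1024
edge 12 of 14 (BLUE): { -1; -15/16; -29/32; -57/64; -455/512; -909/1024 | -227/256; -113/128; -7/8; -3/4; -1/2; 0 } -> -1817/2048
edge 13 of 14 (RED): { -1; -15/16; -29/32; -57/64; -455/512; -909/1024 | -1817/2048; -227/256; -113/128; -7/8; -3/4; -1/2; 0 } -> -3635/4096
edge 14 of 14 (RED): { -1; -15/16; -29/32; -57/64; -455/512; -909/1024 | -3635/4096; -1817/2048; -227/256; -113/128; -7/8; -3/4; -1/2; 0 } -> -7271/8192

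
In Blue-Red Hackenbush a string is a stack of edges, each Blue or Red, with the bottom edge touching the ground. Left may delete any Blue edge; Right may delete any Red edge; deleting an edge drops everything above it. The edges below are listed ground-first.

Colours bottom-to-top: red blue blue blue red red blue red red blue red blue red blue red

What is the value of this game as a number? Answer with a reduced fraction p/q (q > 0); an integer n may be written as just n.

-3499/16384

Prefix values for red blue blue blue red red blue red red blue red blue red blue red via {L|R} + simplicity:
val(r) = { · | 0 } so -1
val(rb) = { -1 | 0 } so -1/2
val(rbb) = { -1, -1/2 | 0 } so -1/4
val(rbbb) = { -1, -1/2, -1/4 | 0 } so -1/8
val(rbbbr) = { -1, -1/2, -1/4 | -1/8, 0 } so -3/16
val(rbbbrr) = { -1, -1/2, -1/4 | -3/16, -1/8, 0 } so -7/32
val(rbbbrrb) = { -1, -1/2, -1/4, -7/32 | -3/16, -1/8, 0 } so -13/64
val(rbbbrrbr) = { -1, -1/2, -1/4, -7/32 | -13/64, -3/16, -1/8, 0 } so -27/128
val(rbbbrrbrr) = { -1, -1/2, -1/4, -7/32 | -27/128, -13/64, -3/16, -1/8, 0 } so -55/256
val(rbbbrrbrrb) = { -1, -1/2, -1/4, -7/32, -55/256 | -27/128, -13/64, -3/16, -1/8, 0 } so -109/512
val(rbbbrrbrrbr) = { -1, -1/2, -1/4, -7/32, -55/256 | -109/512, -27/128, -13/64, -3/16, -1/8, 0 } so -219/1024
val(rbbbrrbrrbrb) = { -1, -1/2, -1/4, -7/32, -55/256, -219/1024 | -109/512, -27/128, -13/64, -3/16, -1/8, 0 } so -437/2048
val(rbbbrrbrrbrbr) = { -1, -1/2, -1/4, -7/32, -55/256, -219/1024 | -437/2048, -109/512, -27/128, -13/64, -3/16, -1/8, 0 } so -875/4096
val(rbbbrrbrrbrbrb) = { -1, -1/2, -1/4, -7/32, -55/256, -219/1024, -875/4096 | -437/2048, -109/512, -27/128, -13/64, -3/16, -1/8, 0 } so -1749/8192
val(rbbbrrbrrbrbrbr) = { -1, -1/2, -1/4, -7/32, -55/256, -219/1024, -875/4096 | -1749/8192, -437/2048, -109/512, -27/128, -13/64, -3/16, -1/8, 0 } so -3499/16384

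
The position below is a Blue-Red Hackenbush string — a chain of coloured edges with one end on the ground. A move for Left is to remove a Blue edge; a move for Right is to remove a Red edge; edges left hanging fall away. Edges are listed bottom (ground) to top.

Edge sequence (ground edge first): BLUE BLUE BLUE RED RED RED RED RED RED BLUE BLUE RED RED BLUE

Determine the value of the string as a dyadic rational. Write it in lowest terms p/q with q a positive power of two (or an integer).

g(B) = { 0 | ∅ } gives 1
g(BB) = { 0,1 | ∅ } gives 2
g(BBB) = { 0,1,2 | ∅ } gives 3
g(BBBR) = { 0,1,2 | 3 } gives 5/2
g(BBBRR) = { 0,1,2 | 5/2,3 } gives 9/4
g(BBBRRR) = { 0,1,2 | 9/4,5/2,3 } gives 17/8
g(BBBRRRR) = { 0,1,2 | 17/8,9/4,5/2,3 } gives 33/16
g(BBBRRRRR) = { 0,1,2 | 33/16,17/8,9/4,5/2,3 } gives 65/32
g(BBBRRRRRR) = { 0,1,2 | 65/32,33/16,17/8,9/4,5/2,3 } gives 129/64
g(BBBRRRRRRB) = { 0,1,2,129/64 | 65/32,33/16,17/8,9/4,5/2,3 } gives 259/128
g(BBBRRRRRRBB) = { 0,1,2,129/64,259/128 | 65/32,33/16,17/8,9/4,5/2,3 } gives 519/256
g(BBBRRRRRRBBR) = { 0,1,2,129/64,259/128 | 519/256,65/32,33/16,17/8,9/4,5/2,3 } gives 1037/512
g(BBBRRRRRRBBRR) = { 0,1,2,129/64,259/128 | 1037/512,519/256,65/32,33/16,17/8,9/4,5/2,3 } gives 2073/1024
g(BBBRRRRRRBBRRB) = { 0,1,2,129/64,259/128,2073/1024 | 1037/512,519/256,65/32,33/16,17/8,9/4,5/2,3 } gives 4147/2048

4147/2048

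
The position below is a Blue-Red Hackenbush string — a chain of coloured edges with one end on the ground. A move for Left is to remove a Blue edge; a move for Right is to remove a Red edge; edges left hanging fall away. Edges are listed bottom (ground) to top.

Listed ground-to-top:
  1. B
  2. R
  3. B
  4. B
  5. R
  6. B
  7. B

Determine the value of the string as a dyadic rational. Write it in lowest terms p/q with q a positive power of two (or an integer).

55/64

Build g(s[:k]) for k = 1..7, string s = B R B B R B B.
1 of 7 · B · max L 0 · min R +∞ -> 1
2 of 7 · BR · max L 0 · min R 1 -> 1/2
3 of 7 · BRB · max L 1/2 · min R 1 -> 3/4
4 of 7 · BRBB · max L 3/4 · min R 1 -> 7/8
5 of 7 · BRBBR · max L 3/4 · min R 7/8 -> 13/16
6 of 7 · BRBBRB · max L 13/16 · min R 7/8 -> 27/32
7 of 7 · BRBBRBB · max L 27/32 · min R 7/8 -> 55/64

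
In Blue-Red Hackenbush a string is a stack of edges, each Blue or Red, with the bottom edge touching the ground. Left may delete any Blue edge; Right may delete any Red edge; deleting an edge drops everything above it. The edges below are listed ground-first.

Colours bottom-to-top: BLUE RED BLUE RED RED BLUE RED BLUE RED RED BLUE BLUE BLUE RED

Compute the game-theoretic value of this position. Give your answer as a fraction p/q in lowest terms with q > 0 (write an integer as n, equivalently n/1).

B: Left { 0 }, Right { (no moves) } so simplest 1
BR: Left { 0 }, Right { 1 } so simplest 1/2
BRB: Left { 0,1/2 }, Right { 1 } so simplest 3/4
BRBR: Left { 0,1/2 }, Right { 3/4,1 } so simplest 5/8
BRBRR: Left { 0,1/2 }, Right { 5/8,3/4,1 } so simplest 9/16
BRBRRB: Left { 0,1/2,9/16 }, Right { 5/8,3/4,1 } so simplest 19/32
BRBRRBR: Left { 0,1/2,9/16 }, Right { 19/32,5/8,3/4,1 } so simplest 37/64
BRBRRBRB: Left { 0,1/2,9/16,37/64 }, Right { 19/32,5/8,3/4,1 } so simplest 75/128
BRBRRBRBR: Left { 0,1/2,9/16,37/64 }, Right { 75/128,19/32,5/8,3/4,1 } so simplest 149/256
BRBRRBRBRR: Left { 0,1/2,9/16,37/64 }, Right { 149/256,75/128,19/32,5/8,3/4,1 } so simplest 297/512
BRBRRBRBRRB: Left { 0,1/2,9/16,37/64,297/512 }, Right { 149/256,75/128,19/32,5/8,3/4,1 } so simplest 595/1024
BRBRRBRBRRBB: Left { 0,1/2,9/16,37/64,297/512,595/1024 }, Right { 149/256,75/128,19/32,5/8,3/4,1 } so simplest 1191/2048
BRBRRBRBRRBBB: Left { 0,1/2,9/16,37/64,297/512,595/1024,1191/2048 }, Right { 149/256,75/128,19/32,5/8,3/4,1 } so simplest 2383/4096
BRBRRBRBRRBBBR: Left { 0,1/2,9/16,37/64,297/512,595/1024,1191/2048 }, Right { 2383/4096,149/256,75/128,19/32,5/8,3/4,1 } so simplest 4765/8192

4765/8192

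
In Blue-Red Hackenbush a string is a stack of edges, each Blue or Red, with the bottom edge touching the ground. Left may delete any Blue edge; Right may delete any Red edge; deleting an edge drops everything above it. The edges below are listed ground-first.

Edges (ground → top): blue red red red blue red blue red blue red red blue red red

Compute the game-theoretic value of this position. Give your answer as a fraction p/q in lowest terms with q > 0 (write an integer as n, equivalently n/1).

1353/8192

Prefix values for blue red red red blue red blue red blue red red blue red red via {L|R} + simplicity:
b: Left { 0 }, Right {  } => simplest 1
br: Left { 0 }, Right { 1 } => simplest 1/2
brr: Left { 0 }, Right { 1/2, 1 } => simplest 1/4
brrr: Left { 0 }, Right { 1/4, 1/2, 1 } => simplest 1/8
brrrb: Left { 0, 1/8 }, Right { 1/4, 1/2, 1 } => simplest 3/16
brrrbr: Left { 0, 1/8 }, Right { 3/16, 1/4, 1/2, 1 } => simplest 5/32
brrrbrb: Left { 0, 1/8, 5/32 }, Right { 3/16, 1/4, 1/2, 1 } => simplest 11/64
brrrbrbr: Left { 0, 1/8, 5/32 }, Right { 11/64, 3/16, 1/4, 1/2, 1 } => simplest 21/128
brrrbrbrb: Left { 0, 1/8, 5/32, 21/128 }, Right { 11/64, 3/16, 1/4, 1/2, 1 } => simplest 43/256
brrrbrbrbr: Left { 0, 1/8, 5/32, 21/128 }, Right { 43/256, 11/64, 3/16, 1/4, 1/2, 1 } => simplest 85/512
brrrbrbrbrr: Left { 0, 1/8, 5/32, 21/128 }, Right { 85/512, 43/256, 11/64, 3/16, 1/4, 1/2, 1 } => simplest 169/1024
brrrbrbrbrrb: Left { 0, 1/8, 5/32, 21/128, 169/1024 }, Right { 85/512, 43/256, 11/64, 3/16, 1/4, 1/2, 1 } => simplest 339/2048
brrrbrbrbrrbr: Left { 0, 1/8, 5/32, 21/128, 169/1024 }, Right { 339/2048, 85/512, 43/256, 11/64, 3/16, 1/4, 1/2, 1 } => simplest 677/4096
brrrbrbrbrrbrr: Left { 0, 1/8, 5/32, 21/128, 169/1024 }, Right { 677/4096, 339/2048, 85/512, 43/256, 11/64, 3/16, 1/4, 1/2, 1 } => simplest 1353/8192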